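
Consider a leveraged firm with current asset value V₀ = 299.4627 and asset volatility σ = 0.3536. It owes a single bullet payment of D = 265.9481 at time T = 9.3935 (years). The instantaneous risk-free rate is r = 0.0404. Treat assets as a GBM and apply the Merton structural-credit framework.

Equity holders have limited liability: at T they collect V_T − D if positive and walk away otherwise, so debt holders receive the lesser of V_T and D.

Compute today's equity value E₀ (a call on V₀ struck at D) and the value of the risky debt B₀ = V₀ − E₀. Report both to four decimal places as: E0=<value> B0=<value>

d₁ = [ln(V₀/D) + (r + σ²/2)T] / (σ√T)
   = [ln(299.4627/265.9481) + (0.0404 + 0.5·0.3536²)·9.3935] / (0.3536·√9.3935)
   = [0.118689 + 0.966746] / 1.083742 = 1.001562
d₂ = d₁ − σ√T = 1.001562 − 1.083742 = -0.082180
N(d₁) = 0.841722,  N(d₂) = 0.467252,  e^(−rT) = 0.684205
E₀ = V₀·N(d₁) − D·e^(−rT)·N(d₂)
   = 299.4627·0.841722 − 265.9481·0.684205·0.467252 = 167.041906
B₀ = V₀ − E₀ = 299.4627 − 167.041906 = 132.420794

E0=167.0419 B0=132.4208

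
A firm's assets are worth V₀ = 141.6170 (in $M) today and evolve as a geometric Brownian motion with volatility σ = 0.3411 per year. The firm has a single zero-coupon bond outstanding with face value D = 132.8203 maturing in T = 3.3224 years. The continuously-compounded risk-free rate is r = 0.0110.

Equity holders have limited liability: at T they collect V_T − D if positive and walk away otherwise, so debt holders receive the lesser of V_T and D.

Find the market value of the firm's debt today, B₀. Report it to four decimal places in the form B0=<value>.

B0=101.5057

d₁ = [ln(V₀/D) + (r + σ²/2)T] / (σ√T)
   = [ln(141.6170/132.8203) + (0.0110 + 0.5·0.3411²)·3.3224] / (0.3411·√3.3224)
   = [0.064129 + 0.229826] / 0.621738 = 0.472795
d₂ = d₁ − σ√T = 0.472795 − 0.621738 = -0.148943
N(d₁) = 0.681820,  N(d₂) = 0.440799,  e^(−rT) = 0.964113
E₀ = V₀·N(d₁) − D·e^(−rT)·N(d₂)
   = 141.6170·0.681820 − 132.8203·0.964113·0.440799 = 40.111324
B₀ = V₀ − E₀ = 141.6170 − 40.111324 = 101.505676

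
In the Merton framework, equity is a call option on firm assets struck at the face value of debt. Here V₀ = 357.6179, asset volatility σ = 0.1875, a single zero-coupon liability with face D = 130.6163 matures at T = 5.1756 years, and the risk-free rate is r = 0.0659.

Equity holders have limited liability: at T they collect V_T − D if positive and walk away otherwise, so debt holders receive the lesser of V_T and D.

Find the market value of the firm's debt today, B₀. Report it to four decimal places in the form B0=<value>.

d₁ = [ln(V₀/D) + (r + σ²/2)T] / (σ√T)
   = [ln(357.6179/130.6163) + (0.0659 + 0.5·0.1875²)·5.1756] / (0.1875·√5.1756)
   = [1.007201 + 0.432049] / 0.426561 = 3.374075
d₂ = d₁ − σ√T = 3.374075 − 0.426561 = 2.947514
N(d₁) = 0.999630,  N(d₂) = 0.998398,  e^(−rT) = 0.711008
E₀ = V₀·N(d₁) − D·e^(−rT)·N(d₂)
   = 357.6179·0.999630 − 130.6163·0.711008·0.998398 = 264.765022
B₀ = V₀ − E₀ = 357.6179 − 264.765022 = 92.852878

B0=92.8529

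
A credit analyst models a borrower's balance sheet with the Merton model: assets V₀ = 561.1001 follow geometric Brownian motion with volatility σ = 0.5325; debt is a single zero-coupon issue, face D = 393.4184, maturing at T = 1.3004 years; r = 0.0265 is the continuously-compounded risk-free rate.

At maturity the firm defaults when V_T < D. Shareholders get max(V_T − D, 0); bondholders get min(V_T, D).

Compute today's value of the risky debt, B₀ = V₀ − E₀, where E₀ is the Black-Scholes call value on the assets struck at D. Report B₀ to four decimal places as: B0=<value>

B0=336.9993

d₁ = [ln(V₀/D) + (r + σ²/2)T] / (σ√T)
   = [ln(561.1001/393.4184) + (0.0265 + 0.5·0.5325²)·1.3004] / (0.5325·√1.3004)
   = [0.355026 + 0.218829] / 0.607237 = 0.945026
d₂ = d₁ − σ√T = 0.945026 − 0.607237 = 0.337789
N(d₁) = 0.827677,  N(d₂) = 0.632239,  e^(−rT) = 0.966126
E₀ = V₀·N(d₁) − D·e^(−rT)·N(d₂)
   = 561.1001·0.827677 − 393.4184·0.966126·0.632239 = 224.100845
B₀ = V₀ − E₀ = 561.1001 − 224.100845 = 336.999255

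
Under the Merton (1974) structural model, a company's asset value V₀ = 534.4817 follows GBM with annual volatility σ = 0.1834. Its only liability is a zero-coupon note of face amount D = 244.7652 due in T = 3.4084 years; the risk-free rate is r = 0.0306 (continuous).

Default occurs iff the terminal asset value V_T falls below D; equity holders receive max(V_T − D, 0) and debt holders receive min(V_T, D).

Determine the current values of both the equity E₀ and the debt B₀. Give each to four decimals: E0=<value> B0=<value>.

E0=314.1191 B0=220.3626

d₁ = [ln(V₀/D) + (r + σ²/2)T] / (σ√T)
   = [ln(534.4817/244.7652) + (0.0306 + 0.5·0.1834²)·3.4084] / (0.1834·√3.4084)
   = [0.780998 + 0.161619] / 0.338590 = 2.783945
d₂ = d₁ − σ√T = 2.783945 − 0.338590 = 2.445354
N(d₁) = 0.997315,  N(d₂) = 0.992765,  e^(−rT) = 0.900958
E₀ = V₀·N(d₁) − D·e^(−rT)·N(d₂)
   = 534.4817·0.997315 − 244.7652·0.900958·0.992765 = 314.119075
B₀ = V₀ − E₀ = 534.4817 − 314.119075 = 220.362625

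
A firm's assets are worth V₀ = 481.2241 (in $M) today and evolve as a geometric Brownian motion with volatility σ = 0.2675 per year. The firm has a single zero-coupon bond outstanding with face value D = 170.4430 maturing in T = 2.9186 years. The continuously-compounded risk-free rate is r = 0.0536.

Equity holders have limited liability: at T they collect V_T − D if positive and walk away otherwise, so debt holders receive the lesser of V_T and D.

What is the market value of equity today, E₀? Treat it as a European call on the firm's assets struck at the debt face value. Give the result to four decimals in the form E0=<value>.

E0=335.6297

d₁ = [ln(V₀/D) + (r + σ²/2)T] / (σ√T)
   = [ln(481.2241/170.4430) + (0.0536 + 0.5·0.2675²)·2.9186] / (0.2675·√2.9186)
   = [1.037932 + 0.260859] / 0.456995 = 2.842027
d₂ = d₁ − σ√T = 2.842027 − 0.456995 = 2.385033
N(d₁) = 0.997759,  N(d₂) = 0.991461,  e^(−rT) = 0.855185
E₀ = V₀·N(d₁) − D·e^(−rT)·N(d₂)
   = 481.2241·0.997759 − 170.4430·0.855185·0.991461 = 335.629742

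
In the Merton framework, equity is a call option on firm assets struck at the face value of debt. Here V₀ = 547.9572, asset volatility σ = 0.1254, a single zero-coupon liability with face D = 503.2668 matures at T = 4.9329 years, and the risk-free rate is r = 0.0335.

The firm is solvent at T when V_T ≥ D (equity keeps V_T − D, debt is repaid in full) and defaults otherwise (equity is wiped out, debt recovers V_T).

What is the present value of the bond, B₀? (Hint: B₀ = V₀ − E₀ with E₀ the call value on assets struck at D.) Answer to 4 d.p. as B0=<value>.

B0=413.1356

d₁ = [ln(V₀/D) + (r + σ²/2)T] / (σ√T)
   = [ln(547.9572/503.2668) + (0.0335 + 0.5·0.1254²)·4.9329] / (0.1254·√4.9329)
   = [0.085077 + 0.204037] / 0.278515 = 1.038056
d₂ = d₁ − σ√T = 1.038056 − 0.278515 = 0.759541
N(d₁) = 0.850378,  N(d₂) = 0.776235,  e^(−rT) = 0.847680
E₀ = V₀·N(d₁) − D·e^(−rT)·N(d₂)
   = 547.9572·0.850378 − 503.2668·0.847680·0.776235 = 134.821579
B₀ = V₀ − E₀ = 547.9572 − 134.821579 = 413.135621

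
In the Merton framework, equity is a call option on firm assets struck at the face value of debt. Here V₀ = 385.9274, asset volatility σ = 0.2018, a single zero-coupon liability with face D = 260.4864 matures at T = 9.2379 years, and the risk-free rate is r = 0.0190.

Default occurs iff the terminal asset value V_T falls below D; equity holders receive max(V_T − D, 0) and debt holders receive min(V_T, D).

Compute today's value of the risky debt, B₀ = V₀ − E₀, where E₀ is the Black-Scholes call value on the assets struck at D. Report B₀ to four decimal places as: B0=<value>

B0=202.0213

d₁ = [ln(V₀/D) + (r + σ²/2)T] / (σ√T)
   = [ln(385.9274/260.4864) + (0.0190 + 0.5·0.2018²)·9.2379] / (0.2018·√9.2379)
   = [0.393099 + 0.363619] / 0.613349 = 1.233746
d₂ = d₁ − σ√T = 1.233746 − 0.613349 = 0.620397
N(d₁) = 0.891351,  N(d₂) = 0.732502,  e^(−rT) = 0.839021
E₀ = V₀·N(d₁) − D·e^(−rT)·N(d₂)
   = 385.9274·0.891351 − 260.4864·0.839021·0.732502 = 183.906089
B₀ = V₀ − E₀ = 385.9274 − 183.906089 = 202.021311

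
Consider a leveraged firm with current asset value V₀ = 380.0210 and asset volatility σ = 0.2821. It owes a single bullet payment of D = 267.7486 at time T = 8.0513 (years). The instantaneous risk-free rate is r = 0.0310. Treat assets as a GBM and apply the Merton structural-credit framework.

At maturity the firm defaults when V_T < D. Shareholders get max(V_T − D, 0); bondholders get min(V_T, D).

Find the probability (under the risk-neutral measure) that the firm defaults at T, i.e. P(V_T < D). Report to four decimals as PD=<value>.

d₁ = [ln(V₀/D) + (r + σ²/2)T] / (σ√T)
   = [ln(380.0210/267.7486) + (0.0310 + 0.5·0.2821²)·8.0513] / (0.2821·√8.0513)
   = [0.350178 + 0.569953] / 0.800453 = 1.149512
d₂ = d₁ − σ√T = 1.149512 − 0.800453 = 0.349059
risk-neutral PD = N(−d₂) = N(-0.349059) = 0.363523

PD=0.3635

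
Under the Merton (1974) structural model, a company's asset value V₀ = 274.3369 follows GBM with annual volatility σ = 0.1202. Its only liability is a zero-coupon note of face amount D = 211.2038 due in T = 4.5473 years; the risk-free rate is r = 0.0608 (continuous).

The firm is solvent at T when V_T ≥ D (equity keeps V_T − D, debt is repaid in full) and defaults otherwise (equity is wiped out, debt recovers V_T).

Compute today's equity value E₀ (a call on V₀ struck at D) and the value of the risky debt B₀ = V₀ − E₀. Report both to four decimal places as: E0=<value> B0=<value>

E0=114.4952 B0=159.8417

d₁ = [ln(V₀/D) + (r + σ²/2)T] / (σ√T)
   = [ln(274.3369/211.2038) + (0.0608 + 0.5·0.1202²)·4.5473] / (0.1202·√4.5473)
   = [0.261533 + 0.309326] / 0.256319 = 2.227140
d₂ = d₁ − σ√T = 2.227140 − 0.256319 = 1.970821
N(d₁) = 0.987031,  N(d₂) = 0.975628,  e^(−rT) = 0.758452
E₀ = V₀·N(d₁) − D·e^(−rT)·N(d₂)
   = 274.3369·0.987031 − 211.2038·0.758452·0.975628 = 114.495235
B₀ = V₀ − E₀ = 274.3369 − 114.495235 = 159.841665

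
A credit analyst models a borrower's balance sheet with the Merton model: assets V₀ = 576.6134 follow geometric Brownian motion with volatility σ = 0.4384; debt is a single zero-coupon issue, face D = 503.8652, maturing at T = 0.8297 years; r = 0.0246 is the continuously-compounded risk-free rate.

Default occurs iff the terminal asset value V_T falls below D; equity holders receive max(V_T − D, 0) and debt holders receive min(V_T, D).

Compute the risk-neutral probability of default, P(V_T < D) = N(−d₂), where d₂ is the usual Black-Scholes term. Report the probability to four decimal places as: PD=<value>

PD=0.4250

d₁ = [ln(V₀/D) + (r + σ²/2)T] / (σ√T)
   = [ln(576.6134/503.8652) + (0.0246 + 0.5·0.4384²)·0.8297] / (0.4384·√0.8297)
   = [0.134863 + 0.100143] / 0.399329 = 0.588501
d₂ = d₁ − σ√T = 0.588501 − 0.399329 = 0.189172
risk-neutral PD = N(−d₂) = N(-0.189172) = 0.424979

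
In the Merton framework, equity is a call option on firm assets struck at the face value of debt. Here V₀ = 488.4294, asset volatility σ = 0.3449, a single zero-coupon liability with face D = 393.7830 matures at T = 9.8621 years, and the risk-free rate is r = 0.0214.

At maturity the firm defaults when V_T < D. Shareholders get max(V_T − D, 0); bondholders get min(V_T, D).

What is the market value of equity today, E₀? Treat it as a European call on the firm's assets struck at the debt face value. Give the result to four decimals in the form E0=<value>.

d₁ = [ln(V₀/D) + (r + σ²/2)T] / (σ√T)
   = [ln(488.4294/393.7830) + (0.0214 + 0.5·0.3449²)·9.8621] / (0.3449·√9.8621)
   = [0.215395 + 0.797627] / 1.083123 = 0.935278
d₂ = d₁ − σ√T = 0.935278 − 1.083123 = -0.147845
N(d₁) = 0.825178,  N(d₂) = 0.441233,  e^(−rT) = 0.809734
E₀ = V₀·N(d₁) − D·e^(−rT)·N(d₂)
   = 488.4294·0.825178 − 393.7830·0.809734·0.441233 = 262.349718

E0=262.3497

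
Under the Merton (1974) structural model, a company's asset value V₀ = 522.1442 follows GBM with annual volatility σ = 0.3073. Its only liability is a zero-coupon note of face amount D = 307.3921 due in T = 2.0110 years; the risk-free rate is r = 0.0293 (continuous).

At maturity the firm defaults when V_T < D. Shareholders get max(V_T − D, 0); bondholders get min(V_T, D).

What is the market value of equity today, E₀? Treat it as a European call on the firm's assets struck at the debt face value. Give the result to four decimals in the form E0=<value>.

E0=239.1450

d₁ = [ln(V₀/D) + (r + σ²/2)T] / (σ√T)
   = [ln(522.1442/307.3921) + (0.0293 + 0.5·0.3073²)·2.0110] / (0.3073·√2.0110)
   = [0.529820 + 0.153875] / 0.435781 = 1.568894
d₂ = d₁ − σ√T = 1.568894 − 0.435781 = 1.133113
N(d₁) = 0.941664,  N(d₂) = 0.871417,  e^(−rT) = 0.942780
E₀ = V₀·N(d₁) − D·e^(−rT)·N(d₂)
   = 522.1442·0.941664 − 307.3921·0.942780·0.871417 = 239.144989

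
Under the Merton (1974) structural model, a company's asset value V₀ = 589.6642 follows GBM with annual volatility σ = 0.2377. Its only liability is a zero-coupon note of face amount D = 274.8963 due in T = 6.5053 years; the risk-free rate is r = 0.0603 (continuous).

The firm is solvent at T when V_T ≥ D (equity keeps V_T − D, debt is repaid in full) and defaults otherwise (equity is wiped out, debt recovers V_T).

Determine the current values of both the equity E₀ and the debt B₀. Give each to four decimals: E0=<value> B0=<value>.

d₁ = [ln(V₀/D) + (r + σ²/2)T] / (σ√T)
   = [ln(589.6642/274.8963) + (0.0603 + 0.5·0.2377²)·6.5053] / (0.2377·√6.5053)
   = [0.763159 + 0.576049] / 0.606265 = 2.208946
d₂ = d₁ − σ√T = 2.208946 − 0.606265 = 1.602681
N(d₁) = 0.986411,  N(d₂) = 0.945497,  e^(−rT) = 0.675522
E₀ = V₀·N(d₁) − D·e^(−rT)·N(d₂)
   = 589.6642·0.986411 − 274.8963·0.675522·0.945497 = 406.073696
B₀ = V₀ − E₀ = 589.6642 − 406.073696 = 183.590504

E0=406.0737 B0=183.5905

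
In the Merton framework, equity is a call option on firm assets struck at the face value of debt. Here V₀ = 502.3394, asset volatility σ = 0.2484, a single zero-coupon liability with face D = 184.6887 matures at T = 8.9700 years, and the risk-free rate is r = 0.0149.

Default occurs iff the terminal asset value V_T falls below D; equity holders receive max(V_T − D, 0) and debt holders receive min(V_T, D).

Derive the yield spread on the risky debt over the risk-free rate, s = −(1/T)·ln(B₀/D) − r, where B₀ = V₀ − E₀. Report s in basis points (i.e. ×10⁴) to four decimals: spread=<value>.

d₁ = [ln(V₀/D) + (r + σ²/2)T] / (σ√T)
   = [ln(502.3394/184.6887) + (0.0149 + 0.5·0.2484²)·8.9700] / (0.2484·√8.9700)
   = [1.000604 + 0.410389] / 0.743957 = 1.896606
d₂ = d₁ − σ√T = 1.896606 − 0.743957 = 1.152649
N(d₁) = 0.971060,  N(d₂) = 0.875473,  e^(−rT) = 0.874894
E₀ = V₀·N(d₁) − D·e^(−rT)·N(d₂)
   = 502.3394·0.971060 − 184.6887·0.874894·0.875473 = 346.340226
B₀ = V₀ − E₀ = 502.3394 − 346.340226 = 155.999174
spread = −(1/T)·ln(B₀/D) − r = −(1/8.9700)·ln(155.999174/184.6887) − 0.0149 = 0.00392062
in basis points: 0.00392062 × 10⁴ = 39.2062 bp

spread=39.2062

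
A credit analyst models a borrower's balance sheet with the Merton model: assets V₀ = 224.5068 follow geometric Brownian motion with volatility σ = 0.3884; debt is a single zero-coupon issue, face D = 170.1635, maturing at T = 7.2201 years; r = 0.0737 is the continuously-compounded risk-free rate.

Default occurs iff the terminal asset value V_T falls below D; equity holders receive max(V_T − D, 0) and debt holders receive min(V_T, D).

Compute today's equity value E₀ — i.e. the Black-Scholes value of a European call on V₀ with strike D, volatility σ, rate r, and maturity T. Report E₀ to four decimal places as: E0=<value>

d₁ = [ln(V₀/D) + (r + σ²/2)T] / (σ√T)
   = [ln(224.5068/170.1635) + (0.0737 + 0.5·0.3884²)·7.2201] / (0.3884·√7.2201)
   = [0.277146 + 1.076714] / 1.043640 = 1.297248
d₂ = d₁ − σ√T = 1.297248 − 1.043640 = 0.253608
N(d₁) = 0.902727,  N(d₂) = 0.600101,  e^(−rT) = 0.587358
E₀ = V₀·N(d₁) − D·e^(−rT)·N(d₂)
   = 224.5068·0.902727 − 170.1635·0.587358·0.600101 = 142.690202

E0=142.6902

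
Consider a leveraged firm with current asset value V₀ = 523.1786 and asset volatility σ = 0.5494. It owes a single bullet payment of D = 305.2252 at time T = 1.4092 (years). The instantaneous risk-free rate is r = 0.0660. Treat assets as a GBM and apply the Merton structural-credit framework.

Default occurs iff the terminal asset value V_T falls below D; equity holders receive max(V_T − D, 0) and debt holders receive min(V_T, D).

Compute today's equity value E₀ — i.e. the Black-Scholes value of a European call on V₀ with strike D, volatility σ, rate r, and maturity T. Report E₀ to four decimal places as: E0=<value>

E0=266.3266

d₁ = [ln(V₀/D) + (r + σ²/2)T] / (σ√T)
   = [ln(523.1786/305.2252) + (0.0660 + 0.5·0.5494²)·1.4092] / (0.5494·√1.4092)
   = [0.538873 + 0.305684] / 0.652191 = 1.294953
d₂ = d₁ − σ√T = 1.294953 − 0.652191 = 0.642762
N(d₁) = 0.902332,  N(d₂) = 0.739811,  e^(−rT) = 0.911187
E₀ = V₀·N(d₁) − D·e^(−rT)·N(d₂)
   = 523.1786·0.902332 − 305.2252·0.911187·0.739811 = 266.326600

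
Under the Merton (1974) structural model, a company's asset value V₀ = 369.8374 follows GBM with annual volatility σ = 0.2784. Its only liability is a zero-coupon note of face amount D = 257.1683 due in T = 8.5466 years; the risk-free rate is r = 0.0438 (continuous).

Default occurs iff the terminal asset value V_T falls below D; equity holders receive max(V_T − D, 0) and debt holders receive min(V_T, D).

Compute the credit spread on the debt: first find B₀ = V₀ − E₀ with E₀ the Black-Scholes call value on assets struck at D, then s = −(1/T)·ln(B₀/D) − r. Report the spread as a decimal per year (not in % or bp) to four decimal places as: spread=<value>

spread=0.0138

d₁ = [ln(V₀/D) + (r + σ²/2)T] / (σ√T)
   = [ln(369.8374/257.1683) + (0.0438 + 0.5·0.2784²)·8.5466] / (0.2784·√8.5466)
   = [0.363333 + 0.705550] / 0.813890 = 1.313300
d₂ = d₁ − σ√T = 1.313300 − 0.813890 = 0.499410
N(d₁) = 0.905459,  N(d₂) = 0.691255,  e^(−rT) = 0.687742
E₀ = V₀·N(d₁) − D·e^(−rT)·N(d₂)
   = 369.8374·0.905459 − 257.1683·0.687742·0.691255 = 212.613527
B₀ = V₀ − E₀ = 369.8374 − 212.613527 = 157.223873
spread = −(1/T)·ln(B₀/D) − r = −(1/8.5466)·ln(157.223873/257.1683) − 0.0438 = 0.01377377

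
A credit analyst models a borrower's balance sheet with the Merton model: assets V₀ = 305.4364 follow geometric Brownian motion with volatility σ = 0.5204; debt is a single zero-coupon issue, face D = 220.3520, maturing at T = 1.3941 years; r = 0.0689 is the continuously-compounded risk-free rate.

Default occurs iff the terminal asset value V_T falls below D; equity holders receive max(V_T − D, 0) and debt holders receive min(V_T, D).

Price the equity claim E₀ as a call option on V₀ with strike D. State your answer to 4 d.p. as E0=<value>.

d₁ = [ln(V₀/D) + (r + σ²/2)T] / (σ√T)
   = [ln(305.4364/220.3520) + (0.0689 + 0.5·0.5204²)·1.3941] / (0.5204·√1.3941)
   = [0.326515 + 0.284826] / 0.614447 = 0.994946
d₂ = d₁ − σ√T = 0.994946 − 0.614447 = 0.380499
N(d₁) = 0.840119,  N(d₂) = 0.648212,  e^(−rT) = 0.908415
E₀ = V₀·N(d₁) − D·e^(−rT)·N(d₂)
   = 305.4364·0.840119 − 220.3520·0.908415·0.648212 = 126.849382

E0=126.8494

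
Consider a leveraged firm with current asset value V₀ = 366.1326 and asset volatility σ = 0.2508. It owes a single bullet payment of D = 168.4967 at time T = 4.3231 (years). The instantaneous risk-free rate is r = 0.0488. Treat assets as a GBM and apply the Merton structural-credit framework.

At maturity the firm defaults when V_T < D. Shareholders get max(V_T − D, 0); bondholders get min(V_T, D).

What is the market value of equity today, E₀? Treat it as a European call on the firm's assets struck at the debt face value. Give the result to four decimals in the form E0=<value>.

d₁ = [ln(V₀/D) + (r + σ²/2)T] / (σ√T)
   = [ln(366.1326/168.4967) + (0.0488 + 0.5·0.2508²)·4.3231] / (0.2508·√4.3231)
   = [0.776079 + 0.346930] / 0.521465 = 2.153566
d₂ = d₁ − σ√T = 2.153566 − 0.521465 = 1.632101
N(d₁) = 0.984363,  N(d₂) = 0.948671,  e^(−rT) = 0.809801
E₀ = V₀·N(d₁) − D·e^(−rT)·N(d₂)
   = 366.1326·0.984363 − 168.4967·0.809801·0.948671 = 230.962412

E0=230.9624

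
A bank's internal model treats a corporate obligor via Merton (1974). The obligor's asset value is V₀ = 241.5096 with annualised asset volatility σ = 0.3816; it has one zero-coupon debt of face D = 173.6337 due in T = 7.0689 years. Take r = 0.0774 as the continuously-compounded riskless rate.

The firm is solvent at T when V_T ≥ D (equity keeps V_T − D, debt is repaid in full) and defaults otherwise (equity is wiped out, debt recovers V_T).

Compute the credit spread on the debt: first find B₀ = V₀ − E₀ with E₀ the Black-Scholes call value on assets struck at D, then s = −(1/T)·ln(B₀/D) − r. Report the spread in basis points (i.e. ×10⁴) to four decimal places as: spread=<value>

d₁ = [ln(V₀/D) + (r + σ²/2)T] / (σ√T)
   = [ln(241.5096/173.6337) + (0.0774 + 0.5·0.3816²)·7.0689] / (0.3816·√7.0689)
   = [0.329961 + 1.061814] / 1.014575 = 1.371782
d₂ = d₁ − σ√T = 1.371782 − 1.014575 = 0.357206
N(d₁) = 0.914934,  N(d₂) = 0.639531,  e^(−rT) = 0.578606
E₀ = V₀·N(d₁) − D·e^(−rT)·N(d₂)
   = 241.5096·0.914934 − 173.6337·0.578606·0.639531 = 156.714536
B₀ = V₀ − E₀ = 241.5096 − 156.714536 = 84.795064
spread = −(1/T)·ln(B₀/D) − r = −(1/7.0689)·ln(84.795064/173.6337) − 0.0774 = 0.02398927
in basis points: 0.02398927 × 10⁴ = 239.8927 bp

spread=239.8927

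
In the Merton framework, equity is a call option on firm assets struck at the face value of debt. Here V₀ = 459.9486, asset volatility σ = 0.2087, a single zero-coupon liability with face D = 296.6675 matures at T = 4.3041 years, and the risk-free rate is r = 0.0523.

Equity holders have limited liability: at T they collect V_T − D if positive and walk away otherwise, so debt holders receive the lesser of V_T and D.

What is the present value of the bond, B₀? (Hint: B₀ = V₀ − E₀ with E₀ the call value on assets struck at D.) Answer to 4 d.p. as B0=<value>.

B0=233.0486

d₁ = [ln(V₀/D) + (r + σ²/2)T] / (σ√T)
   = [ln(459.9486/296.6675) + (0.0523 + 0.5·0.2087²)·4.3041] / (0.2087·√4.3041)
   = [0.438503 + 0.318838] / 0.432976 = 1.749154
d₂ = d₁ − σ√T = 1.749154 − 0.432976 = 1.316178
N(d₁) = 0.959868,  N(d₂) = 0.905943,  e^(−rT) = 0.798433
E₀ = V₀·N(d₁) − D·e^(−rT)·N(d₂)
   = 459.9486·0.959868 − 296.6675·0.798433·0.905943 = 226.900000
B₀ = V₀ − E₀ = 459.9486 − 226.900000 = 233.048600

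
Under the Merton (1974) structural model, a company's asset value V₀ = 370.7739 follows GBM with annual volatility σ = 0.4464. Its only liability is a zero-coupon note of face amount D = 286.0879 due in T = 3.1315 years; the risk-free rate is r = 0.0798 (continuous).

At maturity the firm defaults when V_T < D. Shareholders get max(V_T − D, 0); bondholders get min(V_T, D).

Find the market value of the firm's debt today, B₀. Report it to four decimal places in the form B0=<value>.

d₁ = [ln(V₀/D) + (r + σ²/2)T] / (σ√T)
   = [ln(370.7739/286.0879) + (0.0798 + 0.5·0.4464²)·3.1315] / (0.4464·√3.1315)
   = [0.259293 + 0.561905] / 0.789951 = 1.039556
d₂ = d₁ − σ√T = 1.039556 − 0.789951 = 0.249604
N(d₁) = 0.850727,  N(d₂) = 0.598553,  e^(−rT) = 0.778884
E₀ = V₀·N(d₁) − D·e^(−rT)·N(d₂)
   = 370.7739·0.850727 − 286.0879·0.778884·0.598553 = 182.052167
B₀ = V₀ − E₀ = 370.7739 − 182.052167 = 188.721733

B0=188.7217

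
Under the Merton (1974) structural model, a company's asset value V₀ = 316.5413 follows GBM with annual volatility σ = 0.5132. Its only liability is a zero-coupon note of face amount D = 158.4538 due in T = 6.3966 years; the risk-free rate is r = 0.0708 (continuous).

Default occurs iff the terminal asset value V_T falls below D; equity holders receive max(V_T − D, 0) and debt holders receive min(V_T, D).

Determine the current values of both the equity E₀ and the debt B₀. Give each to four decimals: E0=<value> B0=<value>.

d₁ = [ln(V₀/D) + (r + σ²/2)T] / (σ√T)
   = [ln(316.5413/158.4538) + (0.0708 + 0.5·0.5132²)·6.3966] / (0.5132·√6.3966)
   = [0.691991 + 1.295229] / 1.297960 = 1.531033
d₂ = d₁ − σ√T = 1.531033 − 1.297960 = 0.233074
N(d₁) = 0.937119,  N(d₂) = 0.592148,  e^(−rT) = 0.635795
E₀ = V₀·N(d₁) − D·e^(−rT)·N(d₂)
   = 316.5413·0.937119 − 158.4538·0.635795·0.592148 = 236.981590
B₀ = V₀ − E₀ = 316.5413 − 236.981590 = 79.559710

E0=236.9816 B0=79.5597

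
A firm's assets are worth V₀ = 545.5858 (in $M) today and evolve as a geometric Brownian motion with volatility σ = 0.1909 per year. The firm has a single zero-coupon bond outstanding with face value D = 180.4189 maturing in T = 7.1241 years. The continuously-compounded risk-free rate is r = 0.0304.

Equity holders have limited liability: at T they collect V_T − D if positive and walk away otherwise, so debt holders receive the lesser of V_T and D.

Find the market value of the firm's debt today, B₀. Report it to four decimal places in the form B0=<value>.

B0=145.0802

d₁ = [ln(V₀/D) + (r + σ²/2)T] / (σ√T)
   = [ln(545.5858/180.4189) + (0.0304 + 0.5·0.1909²)·7.1241] / (0.1909·√7.1241)
   = [1.106579 + 0.346384] / 0.509531 = 2.851566
d₂ = d₁ − σ√T = 2.851566 − 0.509531 = 2.342035
N(d₁) = 0.997825,  N(d₂) = 0.990411,  e^(−rT) = 0.805274
E₀ = V₀·N(d₁) − D·e^(−rT)·N(d₂)
   = 545.5858·0.997825 − 180.4189·0.805274·0.990411 = 400.505595
B₀ = V₀ − E₀ = 545.5858 − 400.505595 = 145.080205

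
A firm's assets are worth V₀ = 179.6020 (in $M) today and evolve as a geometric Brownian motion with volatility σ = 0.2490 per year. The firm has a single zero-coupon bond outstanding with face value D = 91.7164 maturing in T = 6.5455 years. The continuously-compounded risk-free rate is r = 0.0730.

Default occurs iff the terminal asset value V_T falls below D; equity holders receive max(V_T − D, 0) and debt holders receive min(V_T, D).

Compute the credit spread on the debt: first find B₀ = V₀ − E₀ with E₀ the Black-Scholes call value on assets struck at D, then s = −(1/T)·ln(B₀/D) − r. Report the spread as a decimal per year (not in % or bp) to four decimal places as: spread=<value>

d₁ = [ln(V₀/D) + (r + σ²/2)T] / (σ√T)
   = [ln(179.6020/91.7164) + (0.0730 + 0.5·0.2490²)·6.5455] / (0.2490·√6.5455)
   = [0.672042 + 0.680735] / 0.637046 = 2.123516
d₂ = d₁ − σ√T = 2.123516 − 0.637046 = 1.486470
N(d₁) = 0.983145,  N(d₂) = 0.931423,  e^(−rT) = 0.620133
E₀ = V₀·N(d₁) − D·e^(−rT)·N(d₂)
   = 179.6020·0.983145 − 91.7164·0.620133·0.931423 = 123.598829
B₀ = V₀ − E₀ = 179.6020 − 123.598829 = 56.003171
spread = −(1/T)·ln(B₀/D) − r = −(1/6.5455)·ln(56.003171/91.7164) − 0.0730 = 0.00236367

spread=0.0024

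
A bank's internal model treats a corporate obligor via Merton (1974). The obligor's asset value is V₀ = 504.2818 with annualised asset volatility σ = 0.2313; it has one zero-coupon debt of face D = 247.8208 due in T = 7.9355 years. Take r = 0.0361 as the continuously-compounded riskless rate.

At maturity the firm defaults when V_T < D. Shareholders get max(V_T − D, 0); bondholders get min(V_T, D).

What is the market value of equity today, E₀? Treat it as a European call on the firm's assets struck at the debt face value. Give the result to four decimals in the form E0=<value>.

E0=323.4457

d₁ = [ln(V₀/D) + (r + σ²/2)T] / (σ√T)
   = [ln(504.2818/247.8208) + (0.0361 + 0.5·0.2313²)·7.9355] / (0.2313·√7.9355)
   = [0.710429 + 0.498745] / 0.651573 = 1.855778
d₂ = d₁ − σ√T = 1.855778 − 0.651573 = 1.204206
N(d₁) = 0.968257,  N(d₂) = 0.885745,  e^(−rT) = 0.750908
E₀ = V₀·N(d₁) − D·e^(−rT)·N(d₂)
   = 504.2818·0.968257 − 247.8208·0.750908·0.885745 = 323.445665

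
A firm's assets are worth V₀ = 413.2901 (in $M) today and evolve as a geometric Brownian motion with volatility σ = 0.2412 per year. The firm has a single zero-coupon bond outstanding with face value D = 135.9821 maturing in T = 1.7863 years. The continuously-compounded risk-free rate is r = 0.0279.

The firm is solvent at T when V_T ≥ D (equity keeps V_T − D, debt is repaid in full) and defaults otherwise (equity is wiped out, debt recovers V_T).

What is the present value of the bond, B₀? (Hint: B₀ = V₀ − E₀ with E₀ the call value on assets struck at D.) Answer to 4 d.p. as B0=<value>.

d₁ = [ln(V₀/D) + (r + σ²/2)T] / (σ√T)
   = [ln(413.2901/135.9821) + (0.0279 + 0.5·0.2412²)·1.7863] / (0.2412·√1.7863)
   = [1.111627 + 0.101799] / 0.322370 = 3.764078
d₂ = d₁ − σ√T = 3.764078 − 0.322370 = 3.441708
N(d₁) = 0.999916,  N(d₂) = 0.999711,  e^(−rT) = 0.951384
E₀ = V₀·N(d₁) − D·e^(−rT)·N(d₂)
   = 413.2901·0.999916 − 135.9821·0.951384·0.999711 = 283.921787
B₀ = V₀ − E₀ = 413.2901 − 283.921787 = 129.368313

B0=129.3683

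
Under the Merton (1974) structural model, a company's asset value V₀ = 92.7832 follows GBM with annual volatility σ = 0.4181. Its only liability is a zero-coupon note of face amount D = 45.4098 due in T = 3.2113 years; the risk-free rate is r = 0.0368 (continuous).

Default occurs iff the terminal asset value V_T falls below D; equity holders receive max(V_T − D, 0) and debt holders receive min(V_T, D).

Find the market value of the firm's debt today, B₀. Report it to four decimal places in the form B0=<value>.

B0=37.4113

d₁ = [ln(V₀/D) + (r + σ²/2)T] / (σ√T)
   = [ln(92.7832/45.4098) + (0.0368 + 0.5·0.4181²)·3.2113] / (0.4181·√3.2113)
   = [0.714538 + 0.398856] / 0.749239 = 1.486031
d₂ = d₁ − σ√T = 1.486031 − 0.749239 = 0.736792
N(d₁) = 0.931365,  N(d₂) = 0.769376,  e^(−rT) = 0.888540
E₀ = V₀·N(d₁) − D·e^(−rT)·N(d₂)
   = 92.7832·0.931365 − 45.4098·0.888540·0.769376 = 55.371903
B₀ = V₀ − E₀ = 92.7832 − 55.371903 = 37.411297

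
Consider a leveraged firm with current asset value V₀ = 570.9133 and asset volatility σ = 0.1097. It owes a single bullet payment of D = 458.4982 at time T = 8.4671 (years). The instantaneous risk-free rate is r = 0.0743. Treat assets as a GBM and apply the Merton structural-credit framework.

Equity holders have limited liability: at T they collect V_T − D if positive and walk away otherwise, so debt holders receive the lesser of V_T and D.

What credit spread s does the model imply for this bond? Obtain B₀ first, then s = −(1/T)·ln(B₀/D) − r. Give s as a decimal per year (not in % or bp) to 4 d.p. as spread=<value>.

spread=0.0001

d₁ = [ln(V₀/D) + (r + σ²/2)T] / (σ√T)
   = [ln(570.9133/458.4982) + (0.0743 + 0.5·0.1097²)·8.4671] / (0.1097·√8.4671)
   = [0.219281 + 0.680052] / 0.319208 = 2.817389
d₂ = d₁ − σ√T = 2.817389 − 0.319208 = 2.498181
N(d₁) = 0.997579,  N(d₂) = 0.993758,  e^(−rT) = 0.533068
E₀ = V₀·N(d₁) − D·e^(−rT)·N(d₂)
   = 570.9133·0.997579 − 458.4982·0.533068·0.993758 = 326.645856
B₀ = V₀ − E₀ = 570.9133 − 326.645856 = 244.267444
spread = −(1/T)·ln(B₀/D) − r = −(1/8.4671)·ln(244.267444/458.4982) − 0.0743 = 0.00006934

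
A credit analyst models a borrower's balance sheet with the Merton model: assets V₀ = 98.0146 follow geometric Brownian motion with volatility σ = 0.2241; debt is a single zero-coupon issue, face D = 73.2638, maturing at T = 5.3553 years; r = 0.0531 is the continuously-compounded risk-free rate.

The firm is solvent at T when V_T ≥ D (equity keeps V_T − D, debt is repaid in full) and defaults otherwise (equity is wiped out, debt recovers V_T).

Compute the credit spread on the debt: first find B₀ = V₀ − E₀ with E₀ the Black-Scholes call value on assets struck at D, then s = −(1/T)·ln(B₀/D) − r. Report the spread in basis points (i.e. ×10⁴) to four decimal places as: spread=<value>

d₁ = [ln(V₀/D) + (r + σ²/2)T] / (σ√T)
   = [ln(98.0146/73.2638) + (0.0531 + 0.5·0.2241²)·5.3553] / (0.2241·√5.3553)
   = [0.291050 + 0.418840] / 0.518601 = 1.368855
d₂ = d₁ − σ√T = 1.368855 − 0.518601 = 0.850253
N(d₁) = 0.914478,  N(d₂) = 0.802408,  e^(−rT) = 0.752491
E₀ = V₀·N(d₁) − D·e^(−rT)·N(d₂)
   = 98.0146·0.914478 − 73.2638·0.752491·0.802408 = 45.395144
B₀ = V₀ − E₀ = 98.0146 − 45.395144 = 52.619456
spread = −(1/T)·ln(B₀/D) − r = −(1/5.3553)·ln(52.619456/73.2638) − 0.0531 = 0.00870432
in basis points: 0.00870432 × 10⁴ = 87.0432 bp

spread=87.0432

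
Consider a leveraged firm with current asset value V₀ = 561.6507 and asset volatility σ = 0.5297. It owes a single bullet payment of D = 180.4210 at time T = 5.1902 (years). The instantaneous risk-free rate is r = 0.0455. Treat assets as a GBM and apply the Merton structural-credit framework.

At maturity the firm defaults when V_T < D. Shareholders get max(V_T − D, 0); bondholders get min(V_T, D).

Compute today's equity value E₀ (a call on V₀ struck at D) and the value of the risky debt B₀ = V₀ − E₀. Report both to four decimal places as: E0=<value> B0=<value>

E0=438.4962 B0=123.1545

d₁ = [ln(V₀/D) + (r + σ²/2)T] / (σ√T)
   = [ln(561.6507/180.4210) + (0.0455 + 0.5·0.5297²)·5.1902] / (0.5297·√5.1902)
   = [1.135587 + 0.964293] / 1.206763 = 1.740093
d₂ = d₁ − σ√T = 1.740093 − 1.206763 = 0.533330
N(d₁) = 0.959079,  N(d₂) = 0.703097,  e^(−rT) = 0.789659
E₀ = V₀·N(d₁) − D·e^(−rT)·N(d₂)
   = 561.6507·0.959079 − 180.4210·0.789659·0.703097 = 438.496167
B₀ = V₀ − E₀ = 561.6507 − 438.496167 = 123.154533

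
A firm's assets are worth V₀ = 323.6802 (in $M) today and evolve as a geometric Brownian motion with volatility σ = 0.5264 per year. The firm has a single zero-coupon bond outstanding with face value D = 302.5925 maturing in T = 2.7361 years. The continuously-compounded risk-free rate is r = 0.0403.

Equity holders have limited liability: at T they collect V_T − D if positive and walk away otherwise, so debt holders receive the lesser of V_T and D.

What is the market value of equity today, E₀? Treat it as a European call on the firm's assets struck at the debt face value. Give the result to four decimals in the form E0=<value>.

E0=128.3965

d₁ = [ln(V₀/D) + (r + σ²/2)T] / (σ√T)
   = [ln(323.6802/302.5925) + (0.0403 + 0.5·0.5264²)·2.7361] / (0.5264·√2.7361)
   = [0.067369 + 0.489347] / 0.870727 = 0.639370
d₂ = d₁ − σ√T = 0.639370 − 0.870727 = -0.231357
N(d₁) = 0.738709,  N(d₂) = 0.408519,  e^(−rT) = 0.895597
E₀ = V₀·N(d₁) − D·e^(−rT)·N(d₂)
   = 323.6802·0.738709 − 302.5925·0.895597·0.408519 = 128.396454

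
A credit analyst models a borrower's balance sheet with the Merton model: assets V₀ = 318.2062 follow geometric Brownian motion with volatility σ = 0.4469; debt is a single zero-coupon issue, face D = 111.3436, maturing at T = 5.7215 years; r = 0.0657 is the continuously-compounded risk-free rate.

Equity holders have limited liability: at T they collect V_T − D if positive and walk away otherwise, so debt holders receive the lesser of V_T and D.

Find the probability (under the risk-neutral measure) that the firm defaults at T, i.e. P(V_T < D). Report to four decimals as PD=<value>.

d₁ = [ln(V₀/D) + (r + σ²/2)T] / (σ√T)
   = [ln(318.2062/111.3436) + (0.0657 + 0.5·0.4469²)·5.7215] / (0.4469·√5.7215)
   = [1.050079 + 0.947250] / 1.068969 = 1.868462
d₂ = d₁ − σ√T = 1.868462 − 1.068969 = 0.799493
risk-neutral PD = N(−d₂) = N(-0.799493) = 0.212002

PD=0.2120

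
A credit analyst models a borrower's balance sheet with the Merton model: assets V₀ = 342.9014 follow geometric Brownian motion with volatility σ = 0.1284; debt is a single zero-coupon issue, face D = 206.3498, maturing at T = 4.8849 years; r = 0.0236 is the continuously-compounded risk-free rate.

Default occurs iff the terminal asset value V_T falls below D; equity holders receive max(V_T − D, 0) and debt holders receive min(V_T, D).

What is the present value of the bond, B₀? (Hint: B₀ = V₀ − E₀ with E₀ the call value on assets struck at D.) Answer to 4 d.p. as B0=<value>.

d₁ = [ln(V₀/D) + (r + σ²/2)T] / (σ√T)
   = [ln(342.9014/206.3498) + (0.0236 + 0.5·0.1284²)·4.8849] / (0.1284·√4.8849)
   = [0.507870 + 0.155551] / 0.283787 = 2.337742
d₂ = d₁ − σ√T = 2.337742 − 0.283787 = 2.053955
N(d₁) = 0.990300,  N(d₂) = 0.980010,  e^(−rT) = 0.891113
E₀ = V₀·N(d₁) − D·e^(−rT)·N(d₂)
   = 342.9014·0.990300 − 206.3498·0.891113·0.980010 = 159.369874
B₀ = V₀ − E₀ = 342.9014 − 159.369874 = 183.531526

B0=183.5315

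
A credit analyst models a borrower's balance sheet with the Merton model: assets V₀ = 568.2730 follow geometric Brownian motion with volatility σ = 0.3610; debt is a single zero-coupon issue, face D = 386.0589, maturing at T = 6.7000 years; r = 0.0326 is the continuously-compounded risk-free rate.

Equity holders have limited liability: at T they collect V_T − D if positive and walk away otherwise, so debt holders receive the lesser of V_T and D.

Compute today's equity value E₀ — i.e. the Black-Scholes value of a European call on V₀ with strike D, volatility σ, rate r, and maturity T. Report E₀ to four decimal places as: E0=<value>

d₁ = [ln(V₀/D) + (r + σ²/2)T] / (σ√T)
   = [ln(568.2730/386.0589) + (0.0326 + 0.5·0.3610²)·6.7000] / (0.3610·√6.7000)
   = [0.386612 + 0.654995] / 0.934425 = 1.114704
d₂ = d₁ − σ√T = 1.114704 − 0.934425 = 0.180278
N(d₁) = 0.867511,  N(d₂) = 0.571533,  e^(−rT) = 0.803788
E₀ = V₀·N(d₁) − D·e^(−rT)·N(d₂)
   = 568.2730·0.867511 − 386.0589·0.803788·0.571533 = 315.631173

E0=315.6312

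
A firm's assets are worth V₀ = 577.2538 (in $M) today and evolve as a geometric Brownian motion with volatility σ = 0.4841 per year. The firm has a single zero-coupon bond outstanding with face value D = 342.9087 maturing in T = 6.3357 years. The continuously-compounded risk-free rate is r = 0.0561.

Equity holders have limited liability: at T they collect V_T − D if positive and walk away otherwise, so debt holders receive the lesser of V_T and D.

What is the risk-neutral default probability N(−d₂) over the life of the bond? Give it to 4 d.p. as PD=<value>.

PD=0.4563

d₁ = [ln(V₀/D) + (r + σ²/2)T] / (σ√T)
   = [ln(577.2538/342.9087) + (0.0561 + 0.5·0.4841²)·6.3357] / (0.4841·√6.3357)
   = [0.520818 + 1.097827] / 1.218519 = 1.328371
d₂ = d₁ − σ√T = 1.328371 − 1.218519 = 0.109851
risk-neutral PD = N(−d₂) = N(-0.109851) = 0.456264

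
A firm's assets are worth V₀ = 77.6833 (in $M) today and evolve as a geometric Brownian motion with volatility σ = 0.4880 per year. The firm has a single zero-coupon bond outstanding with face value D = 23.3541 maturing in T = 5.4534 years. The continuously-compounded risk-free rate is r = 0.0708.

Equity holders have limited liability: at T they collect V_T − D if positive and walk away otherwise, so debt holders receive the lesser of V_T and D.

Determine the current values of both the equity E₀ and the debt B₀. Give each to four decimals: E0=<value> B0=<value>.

E0=63.1375 B0=14.5458

d₁ = [ln(V₀/D) + (r + σ²/2)T] / (σ√T)
   = [ln(77.6833/23.3541) + (0.0708 + 0.5·0.4880²)·5.4534] / (0.4880·√5.4534)
   = [1.201868 + 1.035448] / 1.139603 = 1.963242
d₂ = d₁ − σ√T = 1.963242 − 1.139603 = 0.823639
N(d₁) = 0.975191,  N(d₂) = 0.794928,  e^(−rT) = 0.679702
E₀ = V₀·N(d₁) − D·e^(−rT)·N(d₂)
   = 77.6833·0.975191 − 23.3541·0.679702·0.794928 = 63.137505
B₀ = V₀ − E₀ = 77.6833 − 63.137505 = 14.545795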